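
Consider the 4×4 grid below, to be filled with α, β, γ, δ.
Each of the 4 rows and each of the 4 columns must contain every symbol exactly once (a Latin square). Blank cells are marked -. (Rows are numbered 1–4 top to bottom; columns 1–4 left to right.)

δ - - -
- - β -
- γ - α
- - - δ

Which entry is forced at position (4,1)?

Row 2, column 4: row 2 has {β} and column 4 has {α, δ}, leaving only γ.
Row 1, column 4: row 1 has {δ} and column 4 has {α, γ, δ}, leaving only β.
Row 1, column 2: row 1 has {β, δ} and column 2 has {γ}, leaving only α.
Row 1, column 3: row 1 has {α, β, δ} and column 3 has {β}, leaving only γ.
Row 2, column 1: row 2 has {β, γ} and column 1 has {δ}, leaving only α.
Row 2, column 2: row 2 has {α, β, γ} and column 2 has {α, γ}, leaving only δ.
Row 3, column 1: row 3 has {α, γ} and column 1 has {α, δ}, leaving only β.
Row 4 already has {δ} and column 1 already has {α, β, δ}, so row 4, column 1 must be γ.

γ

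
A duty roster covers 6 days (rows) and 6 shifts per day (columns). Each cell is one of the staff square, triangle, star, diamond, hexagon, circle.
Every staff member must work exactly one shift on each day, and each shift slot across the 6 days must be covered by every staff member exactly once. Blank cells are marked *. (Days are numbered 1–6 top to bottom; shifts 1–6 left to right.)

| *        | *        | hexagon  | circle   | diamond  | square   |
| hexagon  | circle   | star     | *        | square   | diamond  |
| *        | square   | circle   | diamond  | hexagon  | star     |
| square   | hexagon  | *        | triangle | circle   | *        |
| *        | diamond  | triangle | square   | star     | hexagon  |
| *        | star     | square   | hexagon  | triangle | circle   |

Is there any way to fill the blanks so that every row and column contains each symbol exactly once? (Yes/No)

Day 2, shift 4: day 2 together with shift 4 already contain {square, triangle, star, diamond, hexagon, circle} — every symbol — so nothing can go there. The grid has no valid completion.

No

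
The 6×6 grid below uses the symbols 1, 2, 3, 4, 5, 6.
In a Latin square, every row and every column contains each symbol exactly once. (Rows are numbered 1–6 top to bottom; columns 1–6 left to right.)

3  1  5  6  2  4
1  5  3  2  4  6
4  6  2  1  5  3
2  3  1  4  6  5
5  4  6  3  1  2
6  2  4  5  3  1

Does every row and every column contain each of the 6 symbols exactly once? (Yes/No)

Each row is a permutation of the 6 symbols, and so is each column.

Yes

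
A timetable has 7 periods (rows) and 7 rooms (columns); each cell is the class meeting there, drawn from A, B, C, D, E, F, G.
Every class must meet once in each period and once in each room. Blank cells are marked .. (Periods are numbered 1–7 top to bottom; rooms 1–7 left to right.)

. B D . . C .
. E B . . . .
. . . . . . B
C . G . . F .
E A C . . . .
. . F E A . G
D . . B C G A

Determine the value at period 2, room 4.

D

Period 4, room 2: period 4 has {C, F, G} and room 2 has {A, B, E}, leaving only D.
Period 4, room 4: period 4 has {C, D, F, G} and room 4 has {B, E}, leaving only A.
Period 4, room 7: period 4 has {A, C, D, F, G} and room 7 has {A, B, G}, leaving only E.
Period 1, room 7: period 1 has {B, C, D} and room 7 has {A, B, E, G}, leaving only F.
Period 1, room 4: period 1 has {B, C, D, F} and room 4 has {A, B, E}, leaving only G.
Period 1, room 1: period 1 has {B, C, D, F, G} and room 1 has {C, D, E}, leaving only A.
Period 1, room 5: period 1 has {A, B, C, D, F, G} and room 5 has {A, C}, leaving only E.
Period 4, room 5: period 4 has {A, C, D, E, F, G} and room 5 has {A, C, E}, leaving only B.
Period 5, room 7: period 5 has {A, C, E} and room 7 has {A, B, E, F, G}, leaving only D.
Period 2, room 7: period 2 has {B, E} and room 7 has {A, B, D, E, F, G}, leaving only C.
Period 5, room 4: period 5 has {A, C, D, E} and room 4 has {A, B, E, G}, leaving only F.
Period 2 already has {B, C, E} and room 4 already has {A, B, E, F, G}, so period 2, room 4 must be D.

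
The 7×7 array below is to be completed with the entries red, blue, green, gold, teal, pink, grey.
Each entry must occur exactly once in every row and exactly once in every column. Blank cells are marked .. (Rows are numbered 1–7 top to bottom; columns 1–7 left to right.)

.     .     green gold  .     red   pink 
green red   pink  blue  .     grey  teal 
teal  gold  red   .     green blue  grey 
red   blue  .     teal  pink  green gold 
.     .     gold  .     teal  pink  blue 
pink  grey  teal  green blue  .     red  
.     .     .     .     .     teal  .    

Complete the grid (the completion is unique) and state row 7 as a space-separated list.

Row 7, column 7: row 7 has {teal} and column 7 has {red, blue, gold, teal, pink, grey}, leaving only green.
Row 7, column 2: row 7 has {green, teal} and column 2 has {red, blue, gold, grey}, leaving only pink.
Row 1, column 2: row 1 has {red, green, gold, pink} and column 2 has {red, blue, gold, pink, grey}, leaving only teal.
Row 1, column 5: row 1 has {red, green, gold, teal, pink} and column 5 has {blue, green, teal, pink}, leaving only grey.
Row 1, column 1: row 1 has {red, green, gold, teal, pink, grey} and column 1 has {red, green, teal, pink}, leaving only blue.
Row 2, column 5: row 2 has {red, blue, green, teal, pink, grey} and column 5 has {blue, green, teal, pink, grey}, leaving only gold.
Row 7, column 5: row 7 has {green, teal, pink} and column 5 has {blue, green, gold, teal, pink, grey}, leaving only red.
Row 7, column 4: row 7 has {red, green, teal, pink} and column 4 has {blue, green, gold, teal}, leaving only grey.
Row 7, column 1: row 7 has {red, green, teal, pink, grey} and column 1 has {red, blue, green, teal, pink}, leaving only gold.
Row 7, column 3: row 7 has {red, green, gold, teal, pink, grey} and column 3 has {red, green, gold, teal, pink}, leaving only blue.
So row 7 reads: gold pink blue grey red teal green.

gold pink blue grey red teal green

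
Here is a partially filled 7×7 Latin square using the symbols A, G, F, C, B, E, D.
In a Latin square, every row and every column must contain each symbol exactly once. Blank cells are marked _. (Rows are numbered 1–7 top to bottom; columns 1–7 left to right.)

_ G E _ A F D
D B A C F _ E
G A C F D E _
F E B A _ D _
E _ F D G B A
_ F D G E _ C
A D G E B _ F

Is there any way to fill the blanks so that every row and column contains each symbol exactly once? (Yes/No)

Yes

No row or column among the givens repeats a symbol, and propagating forced cells runs into no contradiction.
One valid completion exists (for instance, C G E B A F D / D B A C F G E / G A C F D E B / F E B A C D G / E C F D G B A / B F D G E A C / A D G E B C F).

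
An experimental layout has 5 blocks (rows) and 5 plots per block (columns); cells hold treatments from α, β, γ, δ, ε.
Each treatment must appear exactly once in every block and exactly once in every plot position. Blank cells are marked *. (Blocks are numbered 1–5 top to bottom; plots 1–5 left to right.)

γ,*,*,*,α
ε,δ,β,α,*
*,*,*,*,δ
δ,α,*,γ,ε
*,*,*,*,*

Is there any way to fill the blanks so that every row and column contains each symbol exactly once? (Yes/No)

Block 4, plot 3: block 4 together with plot 3 already contain {α, β, γ, δ, ε} — every symbol — so nothing can go there. The grid has no valid completion.

No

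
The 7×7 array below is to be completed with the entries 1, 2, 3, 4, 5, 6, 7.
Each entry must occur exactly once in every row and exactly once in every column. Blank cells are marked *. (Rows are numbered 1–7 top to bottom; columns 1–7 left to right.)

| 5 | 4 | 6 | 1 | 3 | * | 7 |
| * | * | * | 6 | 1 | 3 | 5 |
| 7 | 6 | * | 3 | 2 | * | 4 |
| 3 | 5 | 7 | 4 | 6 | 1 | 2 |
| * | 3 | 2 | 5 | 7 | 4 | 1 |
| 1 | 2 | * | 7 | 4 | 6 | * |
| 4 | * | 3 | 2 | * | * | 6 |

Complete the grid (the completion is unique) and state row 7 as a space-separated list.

Row 7, column 5: row 7 has {2, 3, 4, 6} and column 5 has {1, 2, 3, 4, 6, 7}, leaving only 5.
Row 7, column 6: row 7 has {2, 3, 4, 5, 6} and column 6 has {1, 3, 4, 6}, leaving only 7.
Row 7, column 2: row 7 has {2, 3, 4, 5, 6, 7} and column 2 has {2, 3, 4, 5, 6}, leaving only 1.
So row 7 reads: 4 1 3 2 5 7 6.

4 1 3 2 5 7 6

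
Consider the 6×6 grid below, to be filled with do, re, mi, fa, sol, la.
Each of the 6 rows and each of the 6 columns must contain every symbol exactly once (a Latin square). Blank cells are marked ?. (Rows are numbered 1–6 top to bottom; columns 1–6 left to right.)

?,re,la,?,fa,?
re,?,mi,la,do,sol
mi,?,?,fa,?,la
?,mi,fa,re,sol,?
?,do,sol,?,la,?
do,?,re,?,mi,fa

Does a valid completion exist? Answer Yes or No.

No row or column among the givens repeats a symbol, and propagating forced cells runs into no contradiction.
One valid completion exists (for instance, sol re la do fa mi / re fa mi la do sol / mi sol do fa re la / la mi fa re sol do / fa do sol mi la re / do la re sol mi fa).

Yes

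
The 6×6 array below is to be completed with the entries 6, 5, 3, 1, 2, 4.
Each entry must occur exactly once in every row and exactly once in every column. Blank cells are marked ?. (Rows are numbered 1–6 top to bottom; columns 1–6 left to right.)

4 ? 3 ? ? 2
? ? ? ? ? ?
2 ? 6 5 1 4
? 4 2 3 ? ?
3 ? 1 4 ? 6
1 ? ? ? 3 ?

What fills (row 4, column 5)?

Row 3, column 2: row 3 has {6, 5, 1, 2, 4} and column 2 has {4}, leaving only 3.
Row 6, column 6: row 6 has {3, 1} and column 6 has {6, 2, 4}, leaving only 5.
Row 4, column 6: row 4 has {3, 2, 4} and column 6 has {6, 5, 2, 4}, leaving only 1.
Row 2, column 6: row 2 has {} and column 6 has {6, 5, 1, 2, 4}, leaving only 3.
Row 6, column 3: row 6 has {5, 3, 1} and column 3 has {6, 3, 1, 2}, leaving only 4.
Row 2, column 3: row 2 has {3} and column 3 has {6, 3, 1, 2, 4}, leaving only 5.
Row 2, column 1: row 2 has {5, 3} and column 1 has {3, 1, 2, 4}, leaving only 6.
Row 4, column 1: row 4 has {3, 1, 2, 4} and column 1 has {6, 3, 1, 2, 4}, leaving only 5.
Row 4 already has {5, 3, 1, 2, 4} and column 5 already has {3, 1}, so row 4, column 5 must be 6.

6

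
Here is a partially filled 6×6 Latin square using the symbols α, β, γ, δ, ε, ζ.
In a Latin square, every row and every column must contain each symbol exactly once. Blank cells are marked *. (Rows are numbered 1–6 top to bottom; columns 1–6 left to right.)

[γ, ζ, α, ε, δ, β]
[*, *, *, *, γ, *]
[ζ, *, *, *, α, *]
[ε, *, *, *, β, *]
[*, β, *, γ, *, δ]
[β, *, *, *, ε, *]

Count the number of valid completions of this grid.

20

Row 2, column 1: eliminating its row and column leaves {α, δ}.
Row 2, column 2: eliminating its row and column leaves {α, δ, ε}.
Row 2, column 3: eliminating its row and column leaves {β, δ, ε, ζ}.
Row 2, column 4: eliminating its row and column leaves {α, β, δ, ζ}.
Row 2, column 6: eliminating its row and column leaves {α, ε, ζ}.
Row 3, column 2: eliminating its row and column leaves {γ, δ, ε}.
Row 3, column 3: eliminating its row and column leaves {β, γ, δ, ε}.
Row 3, column 4: eliminating its row and column leaves {β, δ}.
Row 3, column 6: eliminating its row and column leaves {γ, ε}.
Row 4, column 2: eliminating its row and column leaves {α, γ, δ}.
Row 4, column 3: eliminating its row and column leaves {γ, δ, ζ}.
Row 4, column 4: eliminating its row and column leaves {α, δ, ζ}.
Row 4, column 6: eliminating its row and column leaves {α, γ, ζ}.
Row 5, column 1: eliminating its row and column leaves {α}.
Row 5, column 3: eliminating its row and column leaves {ε, ζ}.
Row 5, column 5: eliminating its row and column leaves {ζ}.
Row 6, column 2: eliminating its row and column leaves {α, γ, δ}.
Row 6, column 3: eliminating its row and column leaves {γ, δ, ζ}.
Row 6, column 4: eliminating its row and column leaves {α, δ, ζ}.
Row 6, column 6: eliminating its row and column leaves {α, γ, ζ}.
Enumerating the assignments across these blanks that avoid any row or column repeat gives 20 completions.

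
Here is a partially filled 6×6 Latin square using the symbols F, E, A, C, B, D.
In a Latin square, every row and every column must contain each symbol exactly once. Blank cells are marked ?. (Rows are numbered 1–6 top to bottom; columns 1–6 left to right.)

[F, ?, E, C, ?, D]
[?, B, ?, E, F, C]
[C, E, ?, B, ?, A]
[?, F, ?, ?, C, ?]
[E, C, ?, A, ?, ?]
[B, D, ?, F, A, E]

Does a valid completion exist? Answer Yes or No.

Row 1, column 2: row 1 has {F, E, C, D} and column 2 has {F, E, C, B, D}, so it must be A.
Row 1, column 5: row 1 has {F, E, A, C, D} and column 5 has {F, A, C}, so it must be B.
Row 3, column 5: row 3 has {E, A, C, B} and column 5 has {F, A, C, B}, so it must be D.
Now row 5, column 5: row 5 together with column 5 already contain {F, E, A, C, B, D} — every symbol — so nothing can go there. The grid has no valid completion.

No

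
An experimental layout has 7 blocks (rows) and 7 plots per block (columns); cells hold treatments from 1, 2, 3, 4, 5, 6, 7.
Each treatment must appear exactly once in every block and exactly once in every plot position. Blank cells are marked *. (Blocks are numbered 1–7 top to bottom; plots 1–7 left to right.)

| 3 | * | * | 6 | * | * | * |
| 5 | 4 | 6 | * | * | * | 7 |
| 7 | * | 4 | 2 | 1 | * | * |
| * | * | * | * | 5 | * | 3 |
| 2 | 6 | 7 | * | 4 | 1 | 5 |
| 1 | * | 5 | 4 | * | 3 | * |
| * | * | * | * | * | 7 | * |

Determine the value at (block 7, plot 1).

6

Block 2, plot 6: block 2 has {4, 5, 6, 7} and plot 6 has {1, 3, 7}, leaving only 2.
Block 2, plot 5: block 2 has {2, 4, 5, 6, 7} and plot 5 has {1, 4, 5}, leaving only 3.
Block 2, plot 4: block 2 has {2, 3, 4, 5, 6, 7} and plot 4 has {2, 4, 6}, leaving only 1.
Block 3, plot 7: block 3 has {1, 2, 4, 7} and plot 7 has {3, 5, 7}, leaving only 6.
Block 3, plot 6: block 3 has {1, 2, 4, 6, 7} and plot 6 has {1, 2, 3, 7}, leaving only 5.
Block 1, plot 6: block 1 has {3, 6} and plot 6 has {1, 2, 3, 5, 7}, leaving only 4.
Block 3, plot 2: block 3 has {1, 2, 4, 5, 6, 7} and plot 2 has {4, 6}, leaving only 3.
Block 4, plot 4: block 4 has {3, 5} and plot 4 has {1, 2, 4, 6}, leaving only 7.
Block 4, plot 6: block 4 has {3, 5, 7} and plot 6 has {1, 2, 3, 4, 5, 7}, leaving only 6.
Block 4, plot 1: block 4 has {3, 5, 6, 7} and plot 1 has {1, 2, 3, 5, 7}, leaving only 4.
Block 7 already has {7} and plot 1 already has {1, 2, 3, 4, 5, 7}, so block 7, plot 1 must be 6.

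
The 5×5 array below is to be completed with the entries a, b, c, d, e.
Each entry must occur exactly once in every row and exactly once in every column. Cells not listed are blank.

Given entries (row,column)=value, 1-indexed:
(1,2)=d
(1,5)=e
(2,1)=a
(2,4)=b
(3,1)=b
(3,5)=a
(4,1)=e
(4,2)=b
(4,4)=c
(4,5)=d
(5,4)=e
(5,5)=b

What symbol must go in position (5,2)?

Row 1, column 1: row 1 has {d, e} and column 1 has {a, b, e}, leaving only c.
Row 1, column 4: row 1 has {c, d, e} and column 4 has {b, c, e}, leaving only a.
Row 1, column 3: row 1 has {a, c, d, e} and column 3 has {}, leaving only b.
Row 2, column 5: row 2 has {a, b} and column 5 has {a, b, d, e}, leaving only c.
Row 2, column 2: row 2 has {a, b, c} and column 2 has {b, d}, leaving only e.
Row 2, column 3: row 2 has {a, b, c, e} and column 3 has {b}, leaving only d.
Row 3, column 2: row 3 has {a, b} and column 2 has {b, d, e}, leaving only c.
Row 5 already has {b, e} and column 2 already has {b, c, d, e}, so row 5, column 2 must be a.

a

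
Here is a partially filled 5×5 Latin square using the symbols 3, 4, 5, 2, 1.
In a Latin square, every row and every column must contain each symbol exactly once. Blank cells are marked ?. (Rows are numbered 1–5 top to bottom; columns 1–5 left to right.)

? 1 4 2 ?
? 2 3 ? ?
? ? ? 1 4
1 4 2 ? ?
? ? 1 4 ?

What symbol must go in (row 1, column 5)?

3

Row 2, column 4: row 2 has {3, 2} and column 4 has {4, 2, 1}, leaving only 5.
Row 2, column 1: row 2 has {3, 5, 2} and column 1 has {1}, leaving only 4.
Row 2, column 5: row 2 has {3, 4, 5, 2} and column 5 has {4}, leaving only 1.
Row 3, column 3: row 3 has {4, 1} and column 3 has {3, 4, 2, 1}, leaving only 5.
Row 3, column 2: row 3 has {4, 5, 1} and column 2 has {4, 2, 1}, leaving only 3.
Row 3, column 1: row 3 has {3, 4, 5, 1} and column 1 has {4, 1}, leaving only 2.
Row 4, column 4: row 4 has {4, 2, 1} and column 4 has {4, 5, 2, 1}, leaving only 3.
Row 4, column 5: row 4 has {3, 4, 2, 1} and column 5 has {4, 1}, leaving only 5.
Row 1 already has {4, 2, 1} and column 5 already has {4, 5, 1}, so row 1, column 5 must be 3.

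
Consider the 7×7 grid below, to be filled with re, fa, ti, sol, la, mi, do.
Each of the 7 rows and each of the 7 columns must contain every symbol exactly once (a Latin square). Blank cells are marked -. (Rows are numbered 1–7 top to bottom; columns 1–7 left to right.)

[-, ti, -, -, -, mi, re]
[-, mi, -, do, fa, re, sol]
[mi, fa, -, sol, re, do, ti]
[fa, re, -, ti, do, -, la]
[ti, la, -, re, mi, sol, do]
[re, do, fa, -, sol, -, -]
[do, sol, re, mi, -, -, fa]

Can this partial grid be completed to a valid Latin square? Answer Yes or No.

Row 4, column 6: row 4 together with column 6 already contain {re, fa, ti, sol, la, mi, do} — every symbol — so nothing can go there. The grid has no valid completion.

No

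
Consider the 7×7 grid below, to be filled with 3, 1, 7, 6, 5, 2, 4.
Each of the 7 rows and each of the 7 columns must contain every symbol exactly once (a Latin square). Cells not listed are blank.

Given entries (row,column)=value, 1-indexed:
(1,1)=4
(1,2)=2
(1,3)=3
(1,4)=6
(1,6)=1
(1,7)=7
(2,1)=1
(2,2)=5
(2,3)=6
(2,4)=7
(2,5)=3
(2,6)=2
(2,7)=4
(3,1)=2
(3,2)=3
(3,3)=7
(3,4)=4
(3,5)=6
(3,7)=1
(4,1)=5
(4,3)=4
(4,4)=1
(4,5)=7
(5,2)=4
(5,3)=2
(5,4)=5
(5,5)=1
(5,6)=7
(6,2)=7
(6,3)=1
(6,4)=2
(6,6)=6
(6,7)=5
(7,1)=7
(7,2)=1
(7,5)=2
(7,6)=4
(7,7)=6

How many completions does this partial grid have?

Row 1, column 5: eliminating its row and column leaves {5}.
Row 3, column 6: eliminating its row and column leaves {5}.
Row 4, column 2: eliminating its row and column leaves {6}.
Row 4, column 6: eliminating its row and column leaves {3}.
Row 4, column 7: eliminating its row and column leaves {3, 2}.
Row 5, column 1: eliminating its row and column leaves {3, 6}.
Row 5, column 7: eliminating its row and column leaves {3}.
Row 6, column 1: eliminating its row and column leaves {3}.
Row 6, column 5: eliminating its row and column leaves {4}.
Row 7, column 3: eliminating its row and column leaves {5}.
Row 7, column 4: eliminating its row and column leaves {3}.
Only one assignment across all blanks avoids any row or column repeat, giving 1 completion.

1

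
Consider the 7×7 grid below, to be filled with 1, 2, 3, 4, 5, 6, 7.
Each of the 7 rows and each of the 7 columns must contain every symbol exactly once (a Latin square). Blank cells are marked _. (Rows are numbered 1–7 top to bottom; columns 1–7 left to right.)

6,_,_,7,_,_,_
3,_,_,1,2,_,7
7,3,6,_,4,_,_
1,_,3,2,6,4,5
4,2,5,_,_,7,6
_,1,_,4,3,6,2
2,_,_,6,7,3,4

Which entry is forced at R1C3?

2

Row 2, column 3: row 2 has {1, 2, 3, 7} and column 3 has {3, 5, 6}, leaving only 4.
Row 2, column 6: row 2 has {1, 2, 3, 4, 7} and column 6 has {3, 4, 6, 7}, leaving only 5.
Row 2, column 2: row 2 has {1, 2, 3, 4, 5, 7} and column 2 has {1, 2, 3}, leaving only 6.
Row 3, column 4: row 3 has {3, 4, 6, 7} and column 4 has {1, 2, 4, 6, 7}, leaving only 5.
Row 3, column 7: row 3 has {3, 4, 5, 6, 7} and column 7 has {2, 4, 5, 6, 7}, leaving only 1.
Row 1, column 7: row 1 has {6, 7} and column 7 has {1, 2, 4, 5, 6, 7}, leaving only 3.
Row 3, column 6: row 3 has {1, 3, 4, 5, 6, 7} and column 6 has {3, 4, 5, 6, 7}, leaving only 2.
Row 1, column 6: row 1 has {3, 6, 7} and column 6 has {2, 3, 4, 5, 6, 7}, leaving only 1.
Row 1 already has {1, 3, 6, 7} and column 3 already has {3, 4, 5, 6}, so row 1, column 3 must be 2.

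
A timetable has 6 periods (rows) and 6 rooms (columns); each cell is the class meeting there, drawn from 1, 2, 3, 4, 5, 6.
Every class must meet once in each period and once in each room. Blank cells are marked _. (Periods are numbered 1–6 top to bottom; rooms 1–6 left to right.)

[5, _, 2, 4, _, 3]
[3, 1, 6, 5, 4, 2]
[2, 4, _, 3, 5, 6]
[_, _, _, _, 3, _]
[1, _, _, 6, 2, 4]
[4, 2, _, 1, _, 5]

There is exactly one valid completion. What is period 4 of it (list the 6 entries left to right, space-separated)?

6 5 4 2 3 1

Period 4, room 1: period 4 has {3} and room 1 has {1, 2, 3, 4, 5}, leaving only 6.
Period 4, room 2: period 4 has {3, 6} and room 2 has {1, 2, 4}, leaving only 5.
Period 4, room 4: period 4 has {3, 5, 6} and room 4 has {1, 3, 4, 5, 6}, leaving only 2.
Period 4, room 6: period 4 has {2, 3, 5, 6} and room 6 has {2, 3, 4, 5, 6}, leaving only 1.
Period 4, room 3: period 4 has {1, 2, 3, 5, 6} and room 3 has {2, 6}, leaving only 4.
So period 4 reads: 6 5 4 2 3 1.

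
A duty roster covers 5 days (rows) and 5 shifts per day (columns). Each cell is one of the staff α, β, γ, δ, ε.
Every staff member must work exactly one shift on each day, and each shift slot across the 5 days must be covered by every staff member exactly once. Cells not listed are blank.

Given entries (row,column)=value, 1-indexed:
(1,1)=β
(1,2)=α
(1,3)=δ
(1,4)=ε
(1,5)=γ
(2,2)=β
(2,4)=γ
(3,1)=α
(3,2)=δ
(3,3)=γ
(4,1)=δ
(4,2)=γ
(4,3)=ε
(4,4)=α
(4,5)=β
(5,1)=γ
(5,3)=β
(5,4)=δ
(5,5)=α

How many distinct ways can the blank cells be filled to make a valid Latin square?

1

Day 2, shift 1: eliminating its day and shift leaves {ε}.
Day 2, shift 3: eliminating its day and shift leaves {α}.
Day 2, shift 5: eliminating its day and shift leaves {δ, ε}.
Day 3, shift 4: eliminating its day and shift leaves {β}.
Day 3, shift 5: eliminating its day and shift leaves {ε}.
Day 5, shift 2: eliminating its day and shift leaves {ε}.
Only one assignment across all blanks avoids any day or shift repeat, giving 1 completion.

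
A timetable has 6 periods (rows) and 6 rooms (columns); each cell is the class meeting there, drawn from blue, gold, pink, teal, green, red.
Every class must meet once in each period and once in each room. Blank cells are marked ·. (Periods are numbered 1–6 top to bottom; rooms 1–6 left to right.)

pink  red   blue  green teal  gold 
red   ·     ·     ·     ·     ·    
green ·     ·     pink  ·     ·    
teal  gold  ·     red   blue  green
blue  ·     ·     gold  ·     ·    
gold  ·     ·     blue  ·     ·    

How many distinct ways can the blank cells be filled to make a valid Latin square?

Period 2, room 2: eliminating its period and room leaves {blue, pink, teal, green}.
Period 2, room 3: eliminating its period and room leaves {gold, pink, teal, green}.
Period 2, room 4: eliminating its period and room leaves {teal}.
Period 2, room 5: eliminating its period and room leaves {gold, pink, green}.
Period 2, room 6: eliminating its period and room leaves {blue, pink, teal}.
Period 3, room 2: eliminating its period and room leaves {blue, teal}.
Period 3, room 3: eliminating its period and room leaves {gold, teal, red}.
Period 3, room 5: eliminating its period and room leaves {gold, red}.
Period 3, room 6: eliminating its period and room leaves {blue, teal, red}.
Period 4, room 3: eliminating its period and room leaves {pink}.
Period 5, room 2: eliminating its period and room leaves {pink, teal, green}.
Period 5, room 3: eliminating its period and room leaves {pink, teal, green, red}.
Period 5, room 5: eliminating its period and room leaves {pink, green, red}.
Period 5, room 6: eliminating its period and room leaves {pink, teal, red}.
Period 6, room 2: eliminating its period and room leaves {pink, teal, green}.
Period 6, room 3: eliminating its period and room leaves {pink, teal, green, red}.
Period 6, room 5: eliminating its period and room leaves {pink, green, red}.
Period 6, room 6: eliminating its period and room leaves {pink, teal, red}.
Enumerating the assignments across these blanks that avoid any period or room repeat gives 20 completions.

20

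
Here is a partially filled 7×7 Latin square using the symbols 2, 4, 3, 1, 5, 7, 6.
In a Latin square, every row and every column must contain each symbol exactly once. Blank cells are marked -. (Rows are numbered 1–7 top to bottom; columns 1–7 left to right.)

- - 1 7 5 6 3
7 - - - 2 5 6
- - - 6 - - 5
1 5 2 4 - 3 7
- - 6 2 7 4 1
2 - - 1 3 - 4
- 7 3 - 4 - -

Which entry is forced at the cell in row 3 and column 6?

Row 1, column 1: row 1 has {3, 1, 5, 7, 6} and column 1 has {2, 1, 7}, leaving only 4.
Row 1, column 2: row 1 has {4, 3, 1, 5, 7, 6} and column 2 has {5, 7}, leaving only 2.
Row 2, column 3: row 2 has {2, 5, 7, 6} and column 3 has {2, 3, 1, 6}, leaving only 4.
Row 2, column 4: row 2 has {2, 4, 5, 7, 6} and column 4 has {2, 4, 1, 7, 6}, leaving only 3.
Row 2, column 2: row 2 has {2, 4, 3, 5, 7, 6} and column 2 has {2, 5, 7}, leaving only 1.
Row 3, column 1: row 3 has {5, 6} and column 1 has {2, 4, 1, 7}, leaving only 3.
Row 3, column 2: row 3 has {3, 5, 6} and column 2 has {2, 1, 5, 7}, leaving only 4.
Row 3, column 3: row 3 has {4, 3, 5, 6} and column 3 has {2, 4, 3, 1, 6}, leaving only 7.
Row 3, column 5: row 3 has {4, 3, 5, 7, 6} and column 5 has {2, 4, 3, 5, 7}, leaving only 1.
Row 3 already has {4, 3, 1, 5, 7, 6} and column 6 already has {4, 3, 5, 6}, so row 3, column 6 must be 2.

2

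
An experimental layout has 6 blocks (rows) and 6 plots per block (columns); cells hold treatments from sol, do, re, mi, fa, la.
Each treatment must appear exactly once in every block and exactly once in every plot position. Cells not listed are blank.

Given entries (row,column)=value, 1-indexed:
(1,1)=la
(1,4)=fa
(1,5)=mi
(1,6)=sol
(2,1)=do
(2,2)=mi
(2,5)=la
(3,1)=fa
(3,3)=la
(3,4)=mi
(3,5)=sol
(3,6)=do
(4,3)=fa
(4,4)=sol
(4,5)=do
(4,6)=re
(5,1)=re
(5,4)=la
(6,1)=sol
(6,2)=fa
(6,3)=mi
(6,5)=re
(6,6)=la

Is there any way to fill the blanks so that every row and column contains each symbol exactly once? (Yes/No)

Yes

No block or plot among the givens repeats a symbol, and propagating forced cells runs into no contradiction.
One valid completion exists (for instance, la do re fa mi sol / do mi sol re la fa / fa re la mi sol do / mi la fa sol do re / re sol do la fa mi / sol fa mi do re la).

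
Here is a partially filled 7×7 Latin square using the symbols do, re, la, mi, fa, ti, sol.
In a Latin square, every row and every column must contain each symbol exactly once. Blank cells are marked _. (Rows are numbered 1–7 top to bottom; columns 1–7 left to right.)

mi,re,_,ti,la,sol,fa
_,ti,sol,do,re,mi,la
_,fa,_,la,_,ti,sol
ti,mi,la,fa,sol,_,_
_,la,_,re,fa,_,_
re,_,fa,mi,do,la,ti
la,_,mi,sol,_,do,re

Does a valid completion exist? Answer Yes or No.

Row 5, column 6: row 5 together with column 6 already contain {do, re, la, mi, fa, ti, sol} — every symbol — so nothing can go there. The grid has no valid completion.

No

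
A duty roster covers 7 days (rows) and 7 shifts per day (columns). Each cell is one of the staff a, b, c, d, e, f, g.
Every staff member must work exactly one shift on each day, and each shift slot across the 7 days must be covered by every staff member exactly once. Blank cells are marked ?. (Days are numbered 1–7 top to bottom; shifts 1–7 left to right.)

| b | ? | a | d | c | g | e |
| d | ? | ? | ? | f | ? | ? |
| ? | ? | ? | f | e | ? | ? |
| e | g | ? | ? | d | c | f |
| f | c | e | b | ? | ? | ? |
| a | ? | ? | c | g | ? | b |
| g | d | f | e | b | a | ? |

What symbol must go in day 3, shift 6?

b

Day 1, shift 2: day 1 has {a, b, c, d, e, g} and shift 2 has {c, d, g}, leaving only f.
Day 3, shift 1: day 3 has {e, f} and shift 1 has {a, b, d, e, f, g}, leaving only c.
Day 4, shift 3: day 4 has {c, d, e, f, g} and shift 3 has {a, e, f}, leaving only b.
Day 4, shift 4: day 4 has {b, c, d, e, f, g} and shift 4 has {b, c, d, e, f}, leaving only a.
Day 2, shift 4: day 2 has {d, f} and shift 4 has {a, b, c, d, e, f}, leaving only g.
Day 2, shift 3: day 2 has {d, f, g} and shift 3 has {a, b, e, f}, leaving only c.
Day 2, shift 7: day 2 has {c, d, f, g} and shift 7 has {b, e, f}, leaving only a.
Day 5, shift 5: day 5 has {b, c, e, f} and shift 5 has {b, c, d, e, f, g}, leaving only a.
Day 5, shift 6: day 5 has {a, b, c, e, f} and shift 6 has {a, c, g}, leaving only d.
Day 3 already has {c, e, f} and shift 6 already has {a, c, d, g}, so day 3, shift 6 must be b.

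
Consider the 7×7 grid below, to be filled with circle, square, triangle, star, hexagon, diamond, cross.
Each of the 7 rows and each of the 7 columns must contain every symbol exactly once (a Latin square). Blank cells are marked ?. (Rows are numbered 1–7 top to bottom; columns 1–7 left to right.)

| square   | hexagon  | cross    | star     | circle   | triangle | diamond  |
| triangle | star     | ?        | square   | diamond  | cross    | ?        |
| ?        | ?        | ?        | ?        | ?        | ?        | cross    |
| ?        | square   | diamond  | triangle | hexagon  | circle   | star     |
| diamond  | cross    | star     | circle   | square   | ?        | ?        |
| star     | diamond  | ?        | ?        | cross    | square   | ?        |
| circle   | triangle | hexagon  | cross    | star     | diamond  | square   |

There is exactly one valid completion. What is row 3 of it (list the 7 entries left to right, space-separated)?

hexagon circle square diamond triangle star cross

Row 3, column 1: row 3 has {cross} and column 1 has {circle, square, triangle, star, diamond}, leaving only hexagon.
Row 3, column 2: row 3 has {hexagon, cross} and column 2 has {square, triangle, star, hexagon, diamond, cross}, leaving only circle.
Row 3, column 4: row 3 has {circle, hexagon, cross} and column 4 has {circle, square, triangle, star, cross}, leaving only diamond.
Row 3, column 5: row 3 has {circle, hexagon, diamond, cross} and column 5 has {circle, square, star, hexagon, diamond, cross}, leaving only triangle.
Row 3, column 3: row 3 has {circle, triangle, hexagon, diamond, cross} and column 3 has {star, hexagon, diamond, cross}, leaving only square.
Row 3, column 6: row 3 has {circle, square, triangle, hexagon, diamond, cross} and column 6 has {circle, square, triangle, diamond, cross}, leaving only star.
So row 3 reads: hexagon circle square diamond triangle star cross.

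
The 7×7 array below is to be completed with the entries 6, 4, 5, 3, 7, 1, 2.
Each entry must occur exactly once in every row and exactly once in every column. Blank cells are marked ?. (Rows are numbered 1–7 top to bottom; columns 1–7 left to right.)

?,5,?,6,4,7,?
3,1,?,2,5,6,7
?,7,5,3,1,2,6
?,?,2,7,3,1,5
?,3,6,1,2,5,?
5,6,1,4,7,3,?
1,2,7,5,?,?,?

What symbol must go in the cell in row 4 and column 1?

Row 1, column 1: row 1 has {6, 4, 5, 7} and column 1 has {5, 3, 1}, leaving only 2.
Row 1, column 3: row 1 has {6, 4, 5, 7, 2} and column 3 has {6, 5, 7, 1, 2}, leaving only 3.
Row 1, column 7: row 1 has {6, 4, 5, 3, 7, 2} and column 7 has {6, 5, 7}, leaving only 1.
Row 2, column 3: row 2 has {6, 5, 3, 7, 1, 2} and column 3 has {6, 5, 3, 7, 1, 2}, leaving only 4.
Row 3, column 1: row 3 has {6, 5, 3, 7, 1, 2} and column 1 has {5, 3, 1, 2}, leaving only 4.
Row 4 already has {5, 3, 7, 1, 2} and column 1 already has {4, 5, 3, 1, 2}, so row 4, column 1 must be 6.

6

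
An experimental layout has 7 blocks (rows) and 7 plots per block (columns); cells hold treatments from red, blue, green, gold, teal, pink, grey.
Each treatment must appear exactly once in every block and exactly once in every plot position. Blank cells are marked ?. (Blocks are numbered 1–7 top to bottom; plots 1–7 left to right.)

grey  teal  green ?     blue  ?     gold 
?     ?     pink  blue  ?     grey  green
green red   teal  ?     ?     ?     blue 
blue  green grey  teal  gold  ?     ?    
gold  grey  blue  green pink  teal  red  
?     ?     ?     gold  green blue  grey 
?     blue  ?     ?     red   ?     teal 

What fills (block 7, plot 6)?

green

Block 2, plot 2: block 2 has {blue, green, pink, grey} and plot 2 has {red, blue, green, teal, grey}, leaving only gold.
Block 2, plot 5: block 2 has {blue, green, gold, pink, grey} and plot 5 has {red, blue, green, gold, pink}, leaving only teal.
Block 2, plot 1: block 2 has {blue, green, gold, teal, pink, grey} and plot 1 has {blue, green, gold, grey}, leaving only red.
Block 3, plot 5: block 3 has {red, blue, green, teal} and plot 5 has {red, blue, green, gold, teal, pink}, leaving only grey.
Block 3, plot 4: block 3 has {red, blue, green, teal, grey} and plot 4 has {blue, green, gold, teal}, leaving only pink.
Block 1, plot 4: block 1 has {blue, green, gold, teal, grey} and plot 4 has {blue, green, gold, teal, pink}, leaving only red.
Block 1, plot 6: block 1 has {red, blue, green, gold, teal, grey} and plot 6 has {blue, teal, grey}, leaving only pink.
Block 3, plot 6: block 3 has {red, blue, green, teal, pink, grey} and plot 6 has {blue, teal, pink, grey}, leaving only gold.
Block 7 already has {red, blue, teal} and plot 6 already has {blue, gold, teal, pink, grey}, so block 7, plot 6 must be green.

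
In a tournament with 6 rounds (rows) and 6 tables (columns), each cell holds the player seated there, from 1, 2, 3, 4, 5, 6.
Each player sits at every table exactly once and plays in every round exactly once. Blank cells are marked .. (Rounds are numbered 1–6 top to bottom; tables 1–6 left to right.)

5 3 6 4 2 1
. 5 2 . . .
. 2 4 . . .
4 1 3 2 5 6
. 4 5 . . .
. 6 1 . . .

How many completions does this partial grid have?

Round 2, table 1: eliminating its round and table leaves {1, 3, 6}.
Round 2, table 4: eliminating its round and table leaves {1, 3, 6}.
Round 2, table 5: eliminating its round and table leaves {1, 3, 4, 6}.
Round 2, table 6: eliminating its round and table leaves {3, 4}.
Round 3, table 1: eliminating its round and table leaves {1, 3, 6}.
Round 3, table 4: eliminating its round and table leaves {1, 3, 5, 6}.
Round 3, table 5: eliminating its round and table leaves {1, 3, 6}.
Round 3, table 6: eliminating its round and table leaves {3, 5}.
Round 5, table 1: eliminating its round and table leaves {1, 2, 3, 6}.
Round 5, table 4: eliminating its round and table leaves {1, 3, 6}.
Round 5, table 5: eliminating its round and table leaves {1, 3, 6}.
Round 5, table 6: eliminating its round and table leaves {2, 3}.
Round 6, table 1: eliminating its round and table leaves {2, 3}.
Round 6, table 4: eliminating its round and table leaves {3, 5}.
Round 6, table 5: eliminating its round and table leaves {3, 4}.
Round 6, table 6: eliminating its round and table leaves {2, 3, 4, 5}.
Enumerating the assignments across these blanks that avoid any round or table repeat gives 24 completions.

24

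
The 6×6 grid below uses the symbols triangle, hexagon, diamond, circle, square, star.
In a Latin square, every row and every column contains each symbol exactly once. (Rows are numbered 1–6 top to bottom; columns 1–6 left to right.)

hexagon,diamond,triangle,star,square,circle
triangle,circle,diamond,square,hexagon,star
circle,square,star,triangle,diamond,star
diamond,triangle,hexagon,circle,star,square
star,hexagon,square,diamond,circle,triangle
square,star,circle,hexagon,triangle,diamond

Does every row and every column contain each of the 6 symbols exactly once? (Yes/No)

Row 3 contains star twice (at columns 3 and 6), so it is not a permutation.

No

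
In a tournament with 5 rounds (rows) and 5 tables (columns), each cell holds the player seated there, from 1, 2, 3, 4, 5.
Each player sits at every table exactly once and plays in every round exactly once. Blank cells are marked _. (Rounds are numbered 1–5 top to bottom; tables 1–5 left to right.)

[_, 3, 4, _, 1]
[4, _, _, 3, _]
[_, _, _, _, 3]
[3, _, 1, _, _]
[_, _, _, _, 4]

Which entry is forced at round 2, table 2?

1

Round 2, table 2 is narrowed to {1, 2, 5}.
If it were 2, then round 2, table 5 would be left with no valid symbol.
If it were 5, then round 2, table 5 would be left with no valid symbol.
So round 2, table 2 must be 1.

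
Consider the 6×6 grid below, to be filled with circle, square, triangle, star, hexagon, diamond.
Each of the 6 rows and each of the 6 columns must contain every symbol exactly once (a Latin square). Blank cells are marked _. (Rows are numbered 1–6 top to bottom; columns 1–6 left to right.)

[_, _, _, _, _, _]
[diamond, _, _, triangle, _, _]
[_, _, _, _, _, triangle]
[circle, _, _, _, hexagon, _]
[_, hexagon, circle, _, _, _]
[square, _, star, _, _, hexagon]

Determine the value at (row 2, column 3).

hexagon

Row 2, column 3 is narrowed to {square, hexagon}.
If it were square, propagating the remaining blanks reaches a contradiction.
So row 2, column 3 must be hexagon.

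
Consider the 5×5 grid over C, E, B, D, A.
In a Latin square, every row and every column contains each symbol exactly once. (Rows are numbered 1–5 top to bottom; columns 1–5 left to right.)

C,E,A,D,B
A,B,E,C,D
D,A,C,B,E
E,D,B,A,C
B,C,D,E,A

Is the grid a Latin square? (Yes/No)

Each row is a permutation of the 5 symbols, and so is each column.

Yes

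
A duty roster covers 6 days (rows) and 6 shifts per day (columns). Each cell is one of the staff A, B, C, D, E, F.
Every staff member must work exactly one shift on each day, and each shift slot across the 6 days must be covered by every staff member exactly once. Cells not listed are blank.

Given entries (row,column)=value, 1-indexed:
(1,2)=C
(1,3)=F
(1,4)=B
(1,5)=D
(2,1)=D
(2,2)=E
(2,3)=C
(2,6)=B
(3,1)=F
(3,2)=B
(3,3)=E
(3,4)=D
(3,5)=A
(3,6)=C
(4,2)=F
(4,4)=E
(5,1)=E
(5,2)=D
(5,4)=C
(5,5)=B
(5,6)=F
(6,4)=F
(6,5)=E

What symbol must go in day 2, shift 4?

A

Day 2 already has {B, C, D, E} and shift 4 already has {B, C, D, E, F}, so day 2, shift 4 must be A.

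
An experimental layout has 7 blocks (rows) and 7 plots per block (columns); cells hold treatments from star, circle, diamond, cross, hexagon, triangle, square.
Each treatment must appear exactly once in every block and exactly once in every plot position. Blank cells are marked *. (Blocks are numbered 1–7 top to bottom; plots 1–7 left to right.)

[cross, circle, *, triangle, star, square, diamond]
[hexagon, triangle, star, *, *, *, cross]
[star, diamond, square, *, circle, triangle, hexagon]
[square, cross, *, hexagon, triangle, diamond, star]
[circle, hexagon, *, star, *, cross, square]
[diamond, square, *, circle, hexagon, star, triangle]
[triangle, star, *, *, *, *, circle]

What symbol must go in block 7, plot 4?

square

Block 1, plot 3: block 1 has {star, circle, diamond, cross, triangle, square} and plot 3 has {star, square}, leaving only hexagon.
Block 2, plot 6: block 2 has {star, cross, hexagon, triangle} and plot 6 has {star, diamond, cross, triangle, square}, leaving only circle.
Block 3, plot 4: block 3 has {star, circle, diamond, hexagon, triangle, square} and plot 4 has {star, circle, hexagon, triangle}, leaving only cross.
Block 4, plot 3: block 4 has {star, diamond, cross, hexagon, triangle, square} and plot 3 has {star, hexagon, square}, leaving only circle.
Block 5, plot 5: block 5 has {star, circle, cross, hexagon, square} and plot 5 has {star, circle, hexagon, triangle}, leaving only diamond.
Block 2, plot 5: block 2 has {star, circle, cross, hexagon, triangle} and plot 5 has {star, circle, diamond, hexagon, triangle}, leaving only square.
Block 2, plot 4: block 2 has {star, circle, cross, hexagon, triangle, square} and plot 4 has {star, circle, cross, hexagon, triangle}, leaving only diamond.
Block 7 already has {star, circle, triangle} and plot 4 already has {star, circle, diamond, cross, hexagon, triangle}, so block 7, plot 4 must be square.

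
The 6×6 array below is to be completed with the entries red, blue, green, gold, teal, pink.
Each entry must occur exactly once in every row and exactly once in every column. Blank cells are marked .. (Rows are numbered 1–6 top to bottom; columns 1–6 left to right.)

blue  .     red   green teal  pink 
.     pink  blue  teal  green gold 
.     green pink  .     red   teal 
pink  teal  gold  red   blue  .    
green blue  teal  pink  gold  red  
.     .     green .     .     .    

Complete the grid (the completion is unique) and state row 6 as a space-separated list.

Row 6, column 5: row 6 has {green} and column 5 has {red, blue, green, gold, teal}, leaving only pink.
Row 6, column 6: row 6 has {green, pink} and column 6 has {red, gold, teal, pink}, leaving only blue.
Row 6, column 4: row 6 has {blue, green, pink} and column 4 has {red, green, teal, pink}, leaving only gold.
Row 6, column 2: row 6 has {blue, green, gold, pink} and column 2 has {blue, green, teal, pink}, leaving only red.
Row 6, column 1: row 6 has {red, blue, green, gold, pink} and column 1 has {blue, green, pink}, leaving only teal.
So row 6 reads: teal red green gold pink blue.

teal red green gold pink blue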